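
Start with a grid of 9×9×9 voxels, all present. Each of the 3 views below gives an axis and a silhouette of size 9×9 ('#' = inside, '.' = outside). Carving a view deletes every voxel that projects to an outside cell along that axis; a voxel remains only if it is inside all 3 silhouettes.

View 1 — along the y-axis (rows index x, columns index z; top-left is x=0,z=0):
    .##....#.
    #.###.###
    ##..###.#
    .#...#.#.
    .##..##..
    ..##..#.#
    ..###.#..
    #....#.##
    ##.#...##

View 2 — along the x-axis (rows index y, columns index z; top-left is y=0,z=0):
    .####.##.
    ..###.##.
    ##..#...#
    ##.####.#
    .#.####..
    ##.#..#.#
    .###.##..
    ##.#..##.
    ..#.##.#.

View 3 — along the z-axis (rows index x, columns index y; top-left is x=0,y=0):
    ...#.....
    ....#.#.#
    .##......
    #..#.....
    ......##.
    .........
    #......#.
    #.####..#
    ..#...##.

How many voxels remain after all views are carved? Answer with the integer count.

remaining voxels: 52

start: 9×9×9 = 729 voxels
  1. axis=1 (XZ plane), |mask|=40  ⇒  voxels=360
  2. axis=0 (YZ plane), |mask|=46  ⇒  voxels=203
  3. axis=2 (XY plane), |mask|=21  ⇒  voxels=52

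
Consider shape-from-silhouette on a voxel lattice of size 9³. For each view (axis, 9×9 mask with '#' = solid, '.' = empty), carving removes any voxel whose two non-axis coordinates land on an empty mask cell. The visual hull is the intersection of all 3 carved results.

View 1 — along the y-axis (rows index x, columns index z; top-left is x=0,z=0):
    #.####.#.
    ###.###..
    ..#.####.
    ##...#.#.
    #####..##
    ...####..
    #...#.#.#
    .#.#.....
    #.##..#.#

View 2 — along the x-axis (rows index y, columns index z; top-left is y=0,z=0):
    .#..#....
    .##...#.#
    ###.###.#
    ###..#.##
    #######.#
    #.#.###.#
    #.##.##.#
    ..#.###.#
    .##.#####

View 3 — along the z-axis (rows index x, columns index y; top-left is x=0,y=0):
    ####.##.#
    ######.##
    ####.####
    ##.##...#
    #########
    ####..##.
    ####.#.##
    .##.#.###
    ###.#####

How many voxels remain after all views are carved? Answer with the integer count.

voxel count = 196

start: 9×9×9 = 729 voxels
  1. axis=1 (XZ plane), |mask|=43  ⇒  voxels=387
  2. axis=0 (YZ plane), |mask|=51  ⇒  voxels=242
  3. axis=2 (XY plane), |mask|=64  ⇒  voxels=196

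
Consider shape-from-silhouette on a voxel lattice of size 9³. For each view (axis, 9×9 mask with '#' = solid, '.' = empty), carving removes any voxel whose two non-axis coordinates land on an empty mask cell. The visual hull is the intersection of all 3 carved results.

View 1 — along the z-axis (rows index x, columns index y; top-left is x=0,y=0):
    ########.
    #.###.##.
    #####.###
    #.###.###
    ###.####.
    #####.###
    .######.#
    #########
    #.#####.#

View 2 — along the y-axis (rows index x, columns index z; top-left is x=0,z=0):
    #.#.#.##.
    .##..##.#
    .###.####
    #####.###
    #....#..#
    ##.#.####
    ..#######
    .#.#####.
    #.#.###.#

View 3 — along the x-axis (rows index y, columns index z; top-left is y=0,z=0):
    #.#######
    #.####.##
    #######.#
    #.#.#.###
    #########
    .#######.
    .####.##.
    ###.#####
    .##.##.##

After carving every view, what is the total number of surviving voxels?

|visual hull| = 326

before carving: 729 voxels (9×9×9)
carve view 1 (along z, XY-mask fill 67/81): 603 voxels remain
carve view 2 (along y, XZ-mask fill 54/81): 404 voxels remain
carve view 3 (along x, YZ-mask fill 65/81): 326 voxels remain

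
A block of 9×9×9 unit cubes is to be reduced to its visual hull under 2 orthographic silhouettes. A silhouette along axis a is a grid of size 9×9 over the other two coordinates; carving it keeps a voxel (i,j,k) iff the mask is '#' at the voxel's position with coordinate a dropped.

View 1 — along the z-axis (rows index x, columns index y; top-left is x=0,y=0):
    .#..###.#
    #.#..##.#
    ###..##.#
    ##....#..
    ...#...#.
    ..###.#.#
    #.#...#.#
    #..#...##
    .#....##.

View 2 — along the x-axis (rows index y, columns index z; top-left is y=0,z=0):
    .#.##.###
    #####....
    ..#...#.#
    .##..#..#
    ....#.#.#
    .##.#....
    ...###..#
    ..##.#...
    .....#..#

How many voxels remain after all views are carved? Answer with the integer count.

start: 9×9×9 = 729 voxels
V1 z: intersect with XY mask (37 set) -- 333 left
V2 x: intersect with YZ mask (33 set) -- 138 left

voxel count = 138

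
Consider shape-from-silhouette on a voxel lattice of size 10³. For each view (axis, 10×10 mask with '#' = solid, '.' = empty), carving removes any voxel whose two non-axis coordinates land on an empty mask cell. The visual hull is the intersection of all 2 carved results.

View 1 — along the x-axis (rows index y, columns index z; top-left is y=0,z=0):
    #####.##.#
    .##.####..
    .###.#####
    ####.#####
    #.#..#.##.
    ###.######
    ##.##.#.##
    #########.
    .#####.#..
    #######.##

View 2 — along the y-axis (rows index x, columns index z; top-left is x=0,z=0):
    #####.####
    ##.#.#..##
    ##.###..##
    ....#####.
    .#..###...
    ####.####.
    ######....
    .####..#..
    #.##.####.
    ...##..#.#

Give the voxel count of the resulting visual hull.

voxel count = 465

full grid |V| = 1000
step 1: project along x, AND mask (76/100) → |grid| = 760
step 2: project along y, AND mask (61/100) → |grid| = 465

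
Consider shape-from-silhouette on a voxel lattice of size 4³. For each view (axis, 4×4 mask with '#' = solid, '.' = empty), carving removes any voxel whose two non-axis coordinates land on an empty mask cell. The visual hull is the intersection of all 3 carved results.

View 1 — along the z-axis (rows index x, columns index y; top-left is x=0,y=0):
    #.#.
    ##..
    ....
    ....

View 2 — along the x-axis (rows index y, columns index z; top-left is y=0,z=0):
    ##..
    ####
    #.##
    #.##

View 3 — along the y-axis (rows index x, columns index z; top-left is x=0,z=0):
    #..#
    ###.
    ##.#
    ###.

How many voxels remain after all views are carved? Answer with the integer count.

initial block: 4^3 = 64
carve view 1 (along z, XY-mask fill 4/16): 16 voxels remain
carve view 2 (along x, YZ-mask fill 12/16): 11 voxels remain
carve view 3 (along y, XZ-mask fill 11/16): 8 voxels remain

remaining voxels: 8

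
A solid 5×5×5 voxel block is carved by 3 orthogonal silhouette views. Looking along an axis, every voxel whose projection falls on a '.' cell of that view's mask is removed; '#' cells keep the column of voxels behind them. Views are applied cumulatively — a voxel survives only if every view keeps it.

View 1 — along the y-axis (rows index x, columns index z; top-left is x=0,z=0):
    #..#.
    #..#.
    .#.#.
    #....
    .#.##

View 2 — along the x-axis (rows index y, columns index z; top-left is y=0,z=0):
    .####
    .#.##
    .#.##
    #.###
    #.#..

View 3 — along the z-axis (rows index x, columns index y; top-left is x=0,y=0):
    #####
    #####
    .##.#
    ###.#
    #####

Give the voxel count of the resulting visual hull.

28 voxels

before carving: 125 voxels (5×5×5)
  1. axis=1 (XZ plane), |mask|=10  ⇒  voxels=50
  2. axis=0 (YZ plane), |mask|=16  ⇒  voxels=32
  3. axis=2 (XY plane), |mask|=22  ⇒  voxels=28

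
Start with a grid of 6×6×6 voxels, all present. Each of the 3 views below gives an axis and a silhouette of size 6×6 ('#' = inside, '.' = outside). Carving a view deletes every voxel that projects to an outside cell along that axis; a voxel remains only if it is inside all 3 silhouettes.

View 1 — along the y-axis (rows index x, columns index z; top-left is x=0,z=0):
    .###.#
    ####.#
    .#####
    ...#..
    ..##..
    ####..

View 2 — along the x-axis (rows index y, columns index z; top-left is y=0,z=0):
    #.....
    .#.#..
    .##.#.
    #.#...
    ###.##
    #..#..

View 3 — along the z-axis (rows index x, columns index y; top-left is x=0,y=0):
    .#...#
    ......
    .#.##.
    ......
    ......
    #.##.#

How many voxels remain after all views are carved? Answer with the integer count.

start: 6×6×6 = 216 voxels
carve view 1 (along y, XZ-mask fill 21/36): 126 voxels remain
carve view 2 (along x, YZ-mask fill 15/36): 52 voxels remain
carve view 3 (along z, XY-mask fill 9/36): 17 voxels remain

remaining voxels: 17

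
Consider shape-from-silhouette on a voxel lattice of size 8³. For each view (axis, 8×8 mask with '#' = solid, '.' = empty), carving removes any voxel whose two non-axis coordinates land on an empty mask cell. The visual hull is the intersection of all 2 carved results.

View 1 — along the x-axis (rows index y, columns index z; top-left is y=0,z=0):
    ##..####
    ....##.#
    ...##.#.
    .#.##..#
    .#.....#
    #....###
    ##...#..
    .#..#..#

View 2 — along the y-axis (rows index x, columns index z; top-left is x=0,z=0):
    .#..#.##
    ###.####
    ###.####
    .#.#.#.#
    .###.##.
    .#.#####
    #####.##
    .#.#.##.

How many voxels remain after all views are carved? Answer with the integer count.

remaining voxels: 165

start: 8×8×8 = 512 voxels
  1. axis=0 (YZ plane), |mask|=28  ⇒  voxels=224
  2. axis=1 (XZ plane), |mask|=44  ⇒  voxels=165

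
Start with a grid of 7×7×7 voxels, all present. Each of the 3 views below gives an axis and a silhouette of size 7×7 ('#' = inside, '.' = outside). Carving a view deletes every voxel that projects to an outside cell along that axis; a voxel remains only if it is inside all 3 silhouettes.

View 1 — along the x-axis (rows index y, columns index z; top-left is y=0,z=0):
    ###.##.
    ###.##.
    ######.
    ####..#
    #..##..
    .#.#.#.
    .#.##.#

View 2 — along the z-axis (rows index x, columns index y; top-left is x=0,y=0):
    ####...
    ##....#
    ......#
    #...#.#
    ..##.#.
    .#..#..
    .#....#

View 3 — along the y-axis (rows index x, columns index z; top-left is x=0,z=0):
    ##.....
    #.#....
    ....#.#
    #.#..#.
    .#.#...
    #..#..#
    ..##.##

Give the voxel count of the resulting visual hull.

remaining voxels: 31

start: 7×7×7 = 343 voxels
V1 x: intersect with YZ mask (31 set) -- 217 left
V2 z: intersect with XY mask (18 set) -- 82 left
V3 y: intersect with XZ mask (18 set) -- 31 left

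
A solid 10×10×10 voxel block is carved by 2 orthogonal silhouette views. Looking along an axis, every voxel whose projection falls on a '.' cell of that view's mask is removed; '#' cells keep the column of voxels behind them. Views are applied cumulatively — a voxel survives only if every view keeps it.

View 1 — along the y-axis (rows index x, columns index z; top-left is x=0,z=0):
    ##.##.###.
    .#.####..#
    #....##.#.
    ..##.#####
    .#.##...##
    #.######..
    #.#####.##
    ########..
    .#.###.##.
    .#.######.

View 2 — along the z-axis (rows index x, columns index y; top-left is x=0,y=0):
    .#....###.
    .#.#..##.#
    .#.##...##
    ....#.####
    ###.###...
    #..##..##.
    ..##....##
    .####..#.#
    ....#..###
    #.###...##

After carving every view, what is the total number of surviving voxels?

|visual hull| = 324

start: 10×10×10 = 1000 voxels
  1. axis=1 (XZ plane), |mask|=65  ⇒  voxels=650
  2. axis=2 (XY plane), |mask|=50  ⇒  voxels=324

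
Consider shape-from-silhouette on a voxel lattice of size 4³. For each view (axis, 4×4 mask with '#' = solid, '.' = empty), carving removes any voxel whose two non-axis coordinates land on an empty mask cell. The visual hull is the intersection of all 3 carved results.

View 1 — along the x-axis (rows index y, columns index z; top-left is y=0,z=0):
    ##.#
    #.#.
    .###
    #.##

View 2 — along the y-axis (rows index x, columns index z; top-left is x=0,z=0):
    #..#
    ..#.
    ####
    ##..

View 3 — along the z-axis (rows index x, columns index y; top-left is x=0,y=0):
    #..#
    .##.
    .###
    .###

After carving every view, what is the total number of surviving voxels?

initial block: 4^3 = 64
  1. axis=0 (YZ plane), |mask|=11  ⇒  voxels=44
  2. axis=1 (XZ plane), |mask|=9  ⇒  voxels=25
  3. axis=2 (XY plane), |mask|=10  ⇒  voxels=17

remaining voxels: 17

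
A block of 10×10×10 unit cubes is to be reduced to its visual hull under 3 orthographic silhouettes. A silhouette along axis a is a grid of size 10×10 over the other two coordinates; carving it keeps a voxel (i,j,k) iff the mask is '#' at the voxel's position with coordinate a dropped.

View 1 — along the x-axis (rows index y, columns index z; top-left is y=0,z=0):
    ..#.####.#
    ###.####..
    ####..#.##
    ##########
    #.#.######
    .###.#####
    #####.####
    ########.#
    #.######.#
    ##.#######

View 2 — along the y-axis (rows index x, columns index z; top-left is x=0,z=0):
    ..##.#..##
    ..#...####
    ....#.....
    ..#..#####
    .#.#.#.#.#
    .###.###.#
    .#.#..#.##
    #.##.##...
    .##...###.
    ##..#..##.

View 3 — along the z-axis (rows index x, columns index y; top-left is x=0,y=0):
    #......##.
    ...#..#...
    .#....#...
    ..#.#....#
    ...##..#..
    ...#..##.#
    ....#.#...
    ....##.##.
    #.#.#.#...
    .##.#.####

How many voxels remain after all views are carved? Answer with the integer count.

147 voxels

full grid |V| = 1000
[1] x-view keeps 81 columns → grid now 810
[2] y-view keeps 49 columns → grid now 400
[3] z-view keeps 34 columns → grid now 147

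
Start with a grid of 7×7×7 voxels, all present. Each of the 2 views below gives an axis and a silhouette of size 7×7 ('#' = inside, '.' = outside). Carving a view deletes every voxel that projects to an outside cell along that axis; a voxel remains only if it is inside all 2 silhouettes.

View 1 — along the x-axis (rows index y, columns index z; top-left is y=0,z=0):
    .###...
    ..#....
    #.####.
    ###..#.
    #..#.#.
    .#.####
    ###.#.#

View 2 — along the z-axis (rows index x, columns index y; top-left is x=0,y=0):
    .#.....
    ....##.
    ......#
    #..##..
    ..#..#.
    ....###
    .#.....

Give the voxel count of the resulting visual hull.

start: 7×7×7 = 343 voxels
  1. axis=0 (YZ plane), |mask|=26  ⇒  voxels=182
  2. axis=2 (XY plane), |mask|=13  ⇒  voxels=48

|visual hull| = 48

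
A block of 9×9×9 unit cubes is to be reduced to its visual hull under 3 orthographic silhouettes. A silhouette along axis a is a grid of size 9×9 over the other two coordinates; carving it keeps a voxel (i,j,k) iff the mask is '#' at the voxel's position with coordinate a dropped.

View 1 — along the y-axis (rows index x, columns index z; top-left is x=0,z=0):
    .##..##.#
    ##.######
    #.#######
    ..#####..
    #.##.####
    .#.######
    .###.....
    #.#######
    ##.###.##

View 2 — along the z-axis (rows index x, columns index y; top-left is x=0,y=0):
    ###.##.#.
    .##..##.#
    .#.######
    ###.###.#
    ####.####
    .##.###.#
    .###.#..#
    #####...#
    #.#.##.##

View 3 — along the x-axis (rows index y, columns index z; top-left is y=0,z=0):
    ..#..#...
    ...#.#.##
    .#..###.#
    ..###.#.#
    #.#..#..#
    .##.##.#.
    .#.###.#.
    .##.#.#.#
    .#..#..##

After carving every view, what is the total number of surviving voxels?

|visual hull| = 180

start: 9×9×9 = 729 voxels
after view 1 [y-axis, 58 of 81 cells solid] → remaining = 522
after view 2 [z-axis, 56 of 81 cells solid] → remaining = 364
after view 3 [x-axis, 39 of 81 cells solid] → remaining = 180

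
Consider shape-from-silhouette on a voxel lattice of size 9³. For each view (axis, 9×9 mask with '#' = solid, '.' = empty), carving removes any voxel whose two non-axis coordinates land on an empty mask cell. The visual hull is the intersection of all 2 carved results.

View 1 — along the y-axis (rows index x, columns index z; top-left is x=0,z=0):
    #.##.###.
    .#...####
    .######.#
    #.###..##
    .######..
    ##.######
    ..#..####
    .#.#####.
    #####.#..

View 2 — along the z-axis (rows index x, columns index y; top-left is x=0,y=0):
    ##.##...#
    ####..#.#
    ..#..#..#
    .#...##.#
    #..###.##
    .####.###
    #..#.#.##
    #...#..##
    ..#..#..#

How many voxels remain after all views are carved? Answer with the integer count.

initial block: 9^3 = 729
[1] y-view keeps 55 columns → grid now 495
[2] z-view keeps 43 columns → grid now 264

remaining voxels: 264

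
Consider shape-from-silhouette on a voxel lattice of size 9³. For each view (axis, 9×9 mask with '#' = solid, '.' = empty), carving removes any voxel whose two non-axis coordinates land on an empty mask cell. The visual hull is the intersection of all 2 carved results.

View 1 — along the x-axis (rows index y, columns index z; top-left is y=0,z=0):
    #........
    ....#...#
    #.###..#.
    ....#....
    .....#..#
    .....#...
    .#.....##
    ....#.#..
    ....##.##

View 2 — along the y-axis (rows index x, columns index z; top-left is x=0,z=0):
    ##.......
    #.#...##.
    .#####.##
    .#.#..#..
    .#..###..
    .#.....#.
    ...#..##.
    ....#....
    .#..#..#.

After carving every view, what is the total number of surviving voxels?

remaining voxels: 64

before carving: 729 voxels (9×9×9)
step 1: project along x, AND mask (21/81) → |grid| = 189
step 2: project along y, AND mask (29/81) → |grid| = 64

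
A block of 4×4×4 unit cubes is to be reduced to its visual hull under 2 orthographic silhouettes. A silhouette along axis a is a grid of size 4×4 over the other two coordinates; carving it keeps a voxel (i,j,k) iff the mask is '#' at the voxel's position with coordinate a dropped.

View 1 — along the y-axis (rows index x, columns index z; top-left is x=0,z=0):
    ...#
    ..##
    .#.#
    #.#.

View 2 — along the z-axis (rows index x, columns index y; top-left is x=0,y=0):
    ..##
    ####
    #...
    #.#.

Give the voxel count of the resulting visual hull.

full grid |V| = 64
step 1: project along y, AND mask (7/16) → |grid| = 28
step 2: project along z, AND mask (9/16) → |grid| = 16

16 voxels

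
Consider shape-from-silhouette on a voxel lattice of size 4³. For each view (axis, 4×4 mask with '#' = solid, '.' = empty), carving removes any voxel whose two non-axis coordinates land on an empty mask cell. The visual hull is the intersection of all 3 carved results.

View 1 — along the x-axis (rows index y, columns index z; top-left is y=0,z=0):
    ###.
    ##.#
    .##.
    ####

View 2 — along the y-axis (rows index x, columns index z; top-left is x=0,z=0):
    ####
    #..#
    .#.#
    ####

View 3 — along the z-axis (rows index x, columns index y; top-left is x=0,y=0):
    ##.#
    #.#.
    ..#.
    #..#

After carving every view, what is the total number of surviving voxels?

initial block: 4^3 = 64
  1. axis=0 (YZ plane), |mask|=12  ⇒  voxels=48
  2. axis=1 (XZ plane), |mask|=12  ⇒  voxels=35
  3. axis=2 (XY plane), |mask|=8  ⇒  voxels=19

|visual hull| = 19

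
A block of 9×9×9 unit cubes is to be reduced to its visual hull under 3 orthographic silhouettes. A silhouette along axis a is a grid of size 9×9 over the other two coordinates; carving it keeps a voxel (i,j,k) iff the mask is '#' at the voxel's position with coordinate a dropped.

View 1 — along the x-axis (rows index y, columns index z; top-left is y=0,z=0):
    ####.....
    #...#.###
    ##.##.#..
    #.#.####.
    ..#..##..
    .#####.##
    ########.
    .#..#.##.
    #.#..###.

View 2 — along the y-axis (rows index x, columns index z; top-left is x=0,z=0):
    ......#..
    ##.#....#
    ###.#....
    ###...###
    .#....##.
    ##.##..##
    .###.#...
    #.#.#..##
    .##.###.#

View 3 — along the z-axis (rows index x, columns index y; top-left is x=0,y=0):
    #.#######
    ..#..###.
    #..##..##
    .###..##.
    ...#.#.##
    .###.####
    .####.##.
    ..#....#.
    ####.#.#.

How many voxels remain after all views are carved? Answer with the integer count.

116 voxels

before carving: 729 voxels (9×9×9)
after view 1 [x-axis, 47 of 81 cells solid] → remaining = 423
after view 2 [y-axis, 39 of 81 cells solid] → remaining = 203
after view 3 [z-axis, 47 of 81 cells solid] → remaining = 116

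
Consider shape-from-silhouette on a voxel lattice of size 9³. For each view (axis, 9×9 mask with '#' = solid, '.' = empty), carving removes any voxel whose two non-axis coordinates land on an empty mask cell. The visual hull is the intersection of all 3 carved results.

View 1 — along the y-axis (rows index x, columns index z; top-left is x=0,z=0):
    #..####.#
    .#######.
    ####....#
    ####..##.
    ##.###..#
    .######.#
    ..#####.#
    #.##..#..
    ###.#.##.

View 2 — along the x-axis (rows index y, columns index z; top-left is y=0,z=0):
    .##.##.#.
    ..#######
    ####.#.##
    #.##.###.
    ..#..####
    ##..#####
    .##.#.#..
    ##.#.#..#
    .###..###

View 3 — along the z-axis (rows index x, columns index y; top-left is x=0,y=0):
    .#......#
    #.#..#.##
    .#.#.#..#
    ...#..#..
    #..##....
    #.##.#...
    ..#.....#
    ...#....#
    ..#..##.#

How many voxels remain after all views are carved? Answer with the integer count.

voxel count = 110

start: 9×9×9 = 729 voxels
after view 1 [y-axis, 53 of 81 cells solid] → remaining = 477
after view 2 [x-axis, 52 of 81 cells solid] → remaining = 301
after view 3 [z-axis, 28 of 81 cells solid] → remaining = 110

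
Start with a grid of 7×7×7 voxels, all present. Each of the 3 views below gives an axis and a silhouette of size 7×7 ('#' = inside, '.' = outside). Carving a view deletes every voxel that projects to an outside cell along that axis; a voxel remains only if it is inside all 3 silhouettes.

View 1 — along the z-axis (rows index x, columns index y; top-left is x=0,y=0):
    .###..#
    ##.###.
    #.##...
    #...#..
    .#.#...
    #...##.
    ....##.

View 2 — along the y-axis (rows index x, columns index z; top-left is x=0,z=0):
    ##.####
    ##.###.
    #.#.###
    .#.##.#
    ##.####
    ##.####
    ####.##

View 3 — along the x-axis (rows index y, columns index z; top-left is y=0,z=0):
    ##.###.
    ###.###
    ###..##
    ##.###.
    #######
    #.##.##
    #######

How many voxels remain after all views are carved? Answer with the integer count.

start: 7×7×7 = 343 voxels
carve view 1 (along z, XY-mask fill 21/49): 147 voxels remain
carve view 2 (along y, XZ-mask fill 38/49): 114 voxels remain
carve view 3 (along x, YZ-mask fill 40/49): 95 voxels remain

|visual hull| = 95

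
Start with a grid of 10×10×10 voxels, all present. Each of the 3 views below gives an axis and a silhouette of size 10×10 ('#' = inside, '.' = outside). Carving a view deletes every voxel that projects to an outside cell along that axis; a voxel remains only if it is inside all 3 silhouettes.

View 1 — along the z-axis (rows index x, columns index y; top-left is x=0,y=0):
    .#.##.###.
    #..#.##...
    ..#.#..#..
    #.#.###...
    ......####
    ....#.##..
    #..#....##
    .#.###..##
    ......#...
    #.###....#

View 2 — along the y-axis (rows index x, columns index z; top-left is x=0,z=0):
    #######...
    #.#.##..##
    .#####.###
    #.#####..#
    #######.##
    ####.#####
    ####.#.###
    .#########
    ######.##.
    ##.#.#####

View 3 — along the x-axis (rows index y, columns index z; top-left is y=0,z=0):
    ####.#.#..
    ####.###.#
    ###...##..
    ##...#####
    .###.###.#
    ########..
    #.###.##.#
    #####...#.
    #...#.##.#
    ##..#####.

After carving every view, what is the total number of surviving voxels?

initial block: 10^3 = 1000
V1 z: intersect with XY mask (41 set) -- 410 left
V2 y: intersect with XZ mask (79 set) -- 322 left
V3 x: intersect with YZ mask (66 set) -- 211 left

voxel count = 211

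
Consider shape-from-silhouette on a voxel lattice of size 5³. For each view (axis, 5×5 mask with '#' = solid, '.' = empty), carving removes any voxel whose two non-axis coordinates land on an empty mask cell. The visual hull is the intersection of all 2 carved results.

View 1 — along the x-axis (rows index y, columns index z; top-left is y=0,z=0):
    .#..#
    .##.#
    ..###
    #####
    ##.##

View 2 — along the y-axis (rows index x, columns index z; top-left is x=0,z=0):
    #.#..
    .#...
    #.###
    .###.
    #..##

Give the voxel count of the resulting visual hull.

voxel count = 42

before carving: 125 voxels (5×5×5)
step 1: project along x, AND mask (17/25) → |grid| = 85
step 2: project along y, AND mask (13/25) → |grid| = 42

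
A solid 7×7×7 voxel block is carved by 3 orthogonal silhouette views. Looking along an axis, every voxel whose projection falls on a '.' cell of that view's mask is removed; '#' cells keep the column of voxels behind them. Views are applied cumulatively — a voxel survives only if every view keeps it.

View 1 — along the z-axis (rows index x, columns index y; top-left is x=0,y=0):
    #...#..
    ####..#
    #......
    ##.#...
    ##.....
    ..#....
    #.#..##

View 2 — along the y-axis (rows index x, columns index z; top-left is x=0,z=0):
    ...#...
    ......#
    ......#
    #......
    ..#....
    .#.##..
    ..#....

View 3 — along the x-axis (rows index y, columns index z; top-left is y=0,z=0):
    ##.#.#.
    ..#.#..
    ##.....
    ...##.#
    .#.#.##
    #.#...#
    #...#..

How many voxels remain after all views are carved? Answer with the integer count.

|visual hull| = 7

full grid |V| = 343
  1. axis=2 (XY plane), |mask|=18  ⇒  voxels=126
  2. axis=1 (XZ plane), |mask|=9  ⇒  voxels=20
  3. axis=0 (YZ plane), |mask|=20  ⇒  voxels=7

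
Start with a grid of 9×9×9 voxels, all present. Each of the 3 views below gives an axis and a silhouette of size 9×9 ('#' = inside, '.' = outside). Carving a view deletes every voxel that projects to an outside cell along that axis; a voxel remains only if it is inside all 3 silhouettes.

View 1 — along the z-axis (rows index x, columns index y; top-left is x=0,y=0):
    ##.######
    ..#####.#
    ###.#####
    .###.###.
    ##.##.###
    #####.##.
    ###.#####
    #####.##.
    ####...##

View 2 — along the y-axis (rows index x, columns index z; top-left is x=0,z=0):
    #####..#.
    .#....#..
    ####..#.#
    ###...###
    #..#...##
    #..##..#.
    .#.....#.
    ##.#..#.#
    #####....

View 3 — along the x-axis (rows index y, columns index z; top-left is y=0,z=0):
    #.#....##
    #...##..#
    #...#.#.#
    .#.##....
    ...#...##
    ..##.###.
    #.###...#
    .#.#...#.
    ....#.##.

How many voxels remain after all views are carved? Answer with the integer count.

full grid |V| = 729
[1] z-view keeps 63 columns → grid now 567
[2] y-view keeps 40 columns → grid now 281
[3] x-view keeps 34 columns → grid now 124

|visual hull| = 124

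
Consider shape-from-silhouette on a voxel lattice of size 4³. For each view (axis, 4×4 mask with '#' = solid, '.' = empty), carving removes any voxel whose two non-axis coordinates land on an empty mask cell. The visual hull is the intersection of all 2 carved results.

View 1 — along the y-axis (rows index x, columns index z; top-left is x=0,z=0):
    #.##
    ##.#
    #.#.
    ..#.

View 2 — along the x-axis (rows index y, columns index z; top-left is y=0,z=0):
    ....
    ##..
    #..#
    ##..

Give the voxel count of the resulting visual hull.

start: 4×4×4 = 64 voxels
[1] y-view keeps 9 columns → grid now 36
[2] x-view keeps 6 columns → grid now 13

|visual hull| = 13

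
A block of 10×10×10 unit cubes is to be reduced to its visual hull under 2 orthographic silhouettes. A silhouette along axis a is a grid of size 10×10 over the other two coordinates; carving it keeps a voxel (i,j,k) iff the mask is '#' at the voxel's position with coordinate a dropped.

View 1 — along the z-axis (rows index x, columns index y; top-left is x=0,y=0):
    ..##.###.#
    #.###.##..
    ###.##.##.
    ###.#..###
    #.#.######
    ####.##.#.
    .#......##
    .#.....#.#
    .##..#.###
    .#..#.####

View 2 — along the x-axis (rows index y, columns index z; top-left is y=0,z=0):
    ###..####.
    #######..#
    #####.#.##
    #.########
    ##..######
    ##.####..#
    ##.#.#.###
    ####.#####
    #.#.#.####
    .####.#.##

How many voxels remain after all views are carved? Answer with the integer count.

full grid |V| = 1000
[1] z-view keeps 59 columns → grid now 590
[2] x-view keeps 77 columns → grid now 454

|visual hull| = 454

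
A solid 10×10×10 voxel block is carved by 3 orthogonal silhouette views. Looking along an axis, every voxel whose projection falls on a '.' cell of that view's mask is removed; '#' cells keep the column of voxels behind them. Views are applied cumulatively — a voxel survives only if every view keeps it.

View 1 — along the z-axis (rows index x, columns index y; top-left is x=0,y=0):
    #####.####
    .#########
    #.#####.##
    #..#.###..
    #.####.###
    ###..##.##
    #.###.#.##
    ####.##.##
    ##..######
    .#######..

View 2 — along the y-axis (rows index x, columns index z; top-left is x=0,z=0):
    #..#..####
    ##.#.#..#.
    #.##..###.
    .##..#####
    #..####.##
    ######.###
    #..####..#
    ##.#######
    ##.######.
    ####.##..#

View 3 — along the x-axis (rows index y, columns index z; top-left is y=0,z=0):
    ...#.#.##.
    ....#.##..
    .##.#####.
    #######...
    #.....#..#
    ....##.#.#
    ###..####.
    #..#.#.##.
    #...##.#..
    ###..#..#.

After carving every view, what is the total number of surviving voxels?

voxel count = 264

initial block: 10^3 = 1000
  1. axis=2 (XY plane), |mask|=76  ⇒  voxels=760
  2. axis=1 (XZ plane), |mask|=70  ⇒  voxels=528
  3. axis=0 (YZ plane), |mask|=49  ⇒  voxels=264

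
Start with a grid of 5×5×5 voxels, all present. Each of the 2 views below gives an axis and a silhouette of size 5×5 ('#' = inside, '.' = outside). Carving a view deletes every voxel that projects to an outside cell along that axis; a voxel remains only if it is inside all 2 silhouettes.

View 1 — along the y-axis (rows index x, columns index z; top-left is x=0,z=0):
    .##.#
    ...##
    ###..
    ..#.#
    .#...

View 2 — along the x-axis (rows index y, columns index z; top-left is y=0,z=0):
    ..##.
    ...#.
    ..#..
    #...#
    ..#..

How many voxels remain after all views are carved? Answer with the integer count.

voxel count = 15

before carving: 125 voxels (5×5×5)
step 1: project along y, AND mask (11/25) → |grid| = 55
step 2: project along x, AND mask (7/25) → |grid| = 15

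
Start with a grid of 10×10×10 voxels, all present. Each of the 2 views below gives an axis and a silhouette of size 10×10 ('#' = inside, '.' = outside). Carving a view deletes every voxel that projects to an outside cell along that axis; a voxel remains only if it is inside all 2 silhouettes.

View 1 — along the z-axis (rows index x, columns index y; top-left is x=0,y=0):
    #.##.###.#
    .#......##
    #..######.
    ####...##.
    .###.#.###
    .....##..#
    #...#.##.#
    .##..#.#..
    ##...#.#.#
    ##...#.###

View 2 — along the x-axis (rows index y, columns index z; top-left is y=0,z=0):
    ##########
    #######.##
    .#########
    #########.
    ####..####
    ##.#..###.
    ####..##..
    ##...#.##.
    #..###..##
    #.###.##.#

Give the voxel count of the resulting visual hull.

full grid |V| = 1000
after view 1 [z-axis, 53 of 100 cells solid] → remaining = 530
after view 2 [x-axis, 75 of 100 cells solid] → remaining = 387

voxel count = 387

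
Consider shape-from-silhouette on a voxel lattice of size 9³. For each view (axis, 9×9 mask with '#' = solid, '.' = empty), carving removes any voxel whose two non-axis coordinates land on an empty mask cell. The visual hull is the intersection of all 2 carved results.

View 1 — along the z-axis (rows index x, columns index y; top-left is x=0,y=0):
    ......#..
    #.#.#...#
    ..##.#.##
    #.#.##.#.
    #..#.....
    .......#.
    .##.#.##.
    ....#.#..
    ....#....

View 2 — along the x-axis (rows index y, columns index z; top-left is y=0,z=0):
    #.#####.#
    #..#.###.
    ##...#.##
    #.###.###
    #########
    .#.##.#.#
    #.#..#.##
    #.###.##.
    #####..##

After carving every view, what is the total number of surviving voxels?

before carving: 729 voxels (9×9×9)
[1] z-view keeps 26 columns → grid now 234
[2] x-view keeps 56 columns → grid now 168

voxel count = 168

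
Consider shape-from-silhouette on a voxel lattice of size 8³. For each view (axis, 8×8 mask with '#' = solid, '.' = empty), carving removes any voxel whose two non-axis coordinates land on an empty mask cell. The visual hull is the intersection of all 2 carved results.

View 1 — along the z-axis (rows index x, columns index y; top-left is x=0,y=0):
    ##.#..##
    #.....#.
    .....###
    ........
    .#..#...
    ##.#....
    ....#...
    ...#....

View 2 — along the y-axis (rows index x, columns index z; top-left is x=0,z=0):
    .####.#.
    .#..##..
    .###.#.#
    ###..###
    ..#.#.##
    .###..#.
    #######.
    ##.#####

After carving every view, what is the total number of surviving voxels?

before carving: 512 voxels (8×8×8)
step 1: project along z, AND mask (17/64) → |grid| = 136
step 2: project along y, AND mask (41/64) → |grid| = 80

voxel count = 80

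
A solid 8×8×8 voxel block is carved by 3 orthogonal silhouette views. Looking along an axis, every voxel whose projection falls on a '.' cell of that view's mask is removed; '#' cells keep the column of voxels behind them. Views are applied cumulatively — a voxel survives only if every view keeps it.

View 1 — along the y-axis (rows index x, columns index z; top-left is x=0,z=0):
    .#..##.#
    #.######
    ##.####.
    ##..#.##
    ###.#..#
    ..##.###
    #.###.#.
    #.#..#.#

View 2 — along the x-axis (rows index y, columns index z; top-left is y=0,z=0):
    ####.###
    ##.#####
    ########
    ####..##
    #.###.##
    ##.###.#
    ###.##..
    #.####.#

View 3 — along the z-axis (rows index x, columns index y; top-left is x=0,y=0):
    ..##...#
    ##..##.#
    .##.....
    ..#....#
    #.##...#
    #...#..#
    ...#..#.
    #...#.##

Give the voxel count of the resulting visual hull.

start: 8×8×8 = 512 voxels
[1] y-view keeps 41 columns → grid now 328
[2] x-view keeps 51 columns → grid now 263
[3] z-view keeps 25 columns → grid now 109

109 voxels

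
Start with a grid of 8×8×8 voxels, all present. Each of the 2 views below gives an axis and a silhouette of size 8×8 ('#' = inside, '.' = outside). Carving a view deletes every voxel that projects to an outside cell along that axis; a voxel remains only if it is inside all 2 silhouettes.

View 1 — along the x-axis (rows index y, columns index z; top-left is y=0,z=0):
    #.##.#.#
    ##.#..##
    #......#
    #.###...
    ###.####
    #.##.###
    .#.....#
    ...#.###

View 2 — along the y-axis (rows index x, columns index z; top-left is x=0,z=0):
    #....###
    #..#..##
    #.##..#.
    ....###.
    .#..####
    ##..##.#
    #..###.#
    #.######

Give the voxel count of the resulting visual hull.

start: 8×8×8 = 512 voxels
after view 1 [x-axis, 35 of 64 cells solid] → remaining = 280
after view 2 [y-axis, 37 of 64 cells solid] → remaining = 170

voxel count = 170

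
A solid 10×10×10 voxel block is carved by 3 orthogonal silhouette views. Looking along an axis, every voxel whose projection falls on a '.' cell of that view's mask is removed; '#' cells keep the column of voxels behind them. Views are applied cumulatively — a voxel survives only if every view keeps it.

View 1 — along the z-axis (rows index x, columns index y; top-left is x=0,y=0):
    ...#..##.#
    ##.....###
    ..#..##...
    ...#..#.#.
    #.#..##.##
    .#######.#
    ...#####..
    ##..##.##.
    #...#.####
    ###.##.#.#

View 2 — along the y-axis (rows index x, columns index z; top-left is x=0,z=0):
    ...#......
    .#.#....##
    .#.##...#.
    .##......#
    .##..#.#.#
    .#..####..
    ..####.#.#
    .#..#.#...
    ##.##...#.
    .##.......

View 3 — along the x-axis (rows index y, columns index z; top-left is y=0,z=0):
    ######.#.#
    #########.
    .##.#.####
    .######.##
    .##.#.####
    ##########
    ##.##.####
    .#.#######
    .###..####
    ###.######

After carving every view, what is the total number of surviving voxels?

voxel count = 177

start: 10×10×10 = 1000 voxels
[1] z-view keeps 53 columns → grid now 530
[2] y-view keeps 38 columns → grid now 207
[3] x-view keeps 81 columns → grid now 177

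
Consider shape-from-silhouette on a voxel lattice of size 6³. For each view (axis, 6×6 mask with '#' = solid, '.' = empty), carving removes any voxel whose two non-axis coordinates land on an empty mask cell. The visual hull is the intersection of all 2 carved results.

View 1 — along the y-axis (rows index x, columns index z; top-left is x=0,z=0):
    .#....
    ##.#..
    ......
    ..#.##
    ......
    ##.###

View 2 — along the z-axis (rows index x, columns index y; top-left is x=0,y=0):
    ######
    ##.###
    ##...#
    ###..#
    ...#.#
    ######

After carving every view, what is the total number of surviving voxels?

|visual hull| = 63

before carving: 216 voxels (6×6×6)
carve view 1 (along y, XZ-mask fill 12/36): 72 voxels remain
carve view 2 (along z, XY-mask fill 26/36): 63 voxels remain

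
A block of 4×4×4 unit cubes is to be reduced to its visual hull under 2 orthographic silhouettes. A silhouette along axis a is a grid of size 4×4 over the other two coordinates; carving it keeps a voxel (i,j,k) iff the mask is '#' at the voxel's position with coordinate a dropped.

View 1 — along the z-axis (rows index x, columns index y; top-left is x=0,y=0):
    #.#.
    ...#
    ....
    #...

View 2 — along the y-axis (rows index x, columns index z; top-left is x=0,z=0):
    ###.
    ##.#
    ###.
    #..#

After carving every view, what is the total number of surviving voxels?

11 voxels

start: 4×4×4 = 64 voxels
step 1: project along z, AND mask (4/16) → |grid| = 16
step 2: project along y, AND mask (11/16) → |grid| = 11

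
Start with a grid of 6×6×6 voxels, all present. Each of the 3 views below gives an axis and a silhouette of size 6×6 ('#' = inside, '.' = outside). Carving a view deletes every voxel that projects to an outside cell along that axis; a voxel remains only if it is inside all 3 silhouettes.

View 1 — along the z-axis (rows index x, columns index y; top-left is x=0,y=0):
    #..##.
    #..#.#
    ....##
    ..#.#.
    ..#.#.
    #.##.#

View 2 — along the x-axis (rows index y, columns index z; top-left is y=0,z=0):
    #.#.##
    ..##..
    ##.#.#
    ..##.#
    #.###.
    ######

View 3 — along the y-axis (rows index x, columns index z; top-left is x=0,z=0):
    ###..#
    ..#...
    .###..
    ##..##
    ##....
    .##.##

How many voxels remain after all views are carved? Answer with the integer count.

full grid |V| = 216
  1. axis=2 (XY plane), |mask|=16  ⇒  voxels=96
  2. axis=0 (YZ plane), |mask|=23  ⇒  voxels=67
  3. axis=1 (XZ plane), |mask|=18  ⇒  voxels=34

remaining voxels: 34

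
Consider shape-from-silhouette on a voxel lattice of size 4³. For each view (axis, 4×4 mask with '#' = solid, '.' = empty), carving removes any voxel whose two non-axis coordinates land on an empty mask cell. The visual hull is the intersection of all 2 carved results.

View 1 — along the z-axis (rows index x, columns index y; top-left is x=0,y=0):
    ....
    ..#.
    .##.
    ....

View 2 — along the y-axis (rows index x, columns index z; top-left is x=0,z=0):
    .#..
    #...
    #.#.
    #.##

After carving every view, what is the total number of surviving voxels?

full grid |V| = 64
V1 z: intersect with XY mask (3 set) -- 12 left
V2 y: intersect with XZ mask (7 set) -- 5 left

5 voxels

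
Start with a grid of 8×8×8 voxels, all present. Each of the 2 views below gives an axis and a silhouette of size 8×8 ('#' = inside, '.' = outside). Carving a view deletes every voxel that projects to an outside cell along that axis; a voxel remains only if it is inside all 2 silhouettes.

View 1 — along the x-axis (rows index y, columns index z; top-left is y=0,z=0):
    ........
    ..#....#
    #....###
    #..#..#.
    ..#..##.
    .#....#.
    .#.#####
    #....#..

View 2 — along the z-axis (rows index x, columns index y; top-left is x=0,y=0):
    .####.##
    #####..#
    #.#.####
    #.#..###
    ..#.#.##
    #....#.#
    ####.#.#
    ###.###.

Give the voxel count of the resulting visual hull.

|visual hull| = 114

initial block: 8^3 = 512
[1] x-view keeps 22 columns → grid now 176
[2] z-view keeps 42 columns → grid now 114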